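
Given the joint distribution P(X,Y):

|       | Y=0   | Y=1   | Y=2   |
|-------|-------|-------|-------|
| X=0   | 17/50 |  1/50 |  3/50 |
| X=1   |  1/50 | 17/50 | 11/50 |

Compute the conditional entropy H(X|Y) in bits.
0.4328 bits

H(X|Y) = H(X,Y) - H(Y)

H(X,Y) = -Σ_{x,y} P(x,y) log₂ P(x,y). Per-cell terms -P(x,y)·log₂P(x,y):
  X=0: 0.529174, 0.112877, 0.243534
  X=1: 0.112877, 0.529174, 0.480573
Sum of the 6 terms: H(X,Y) = 2.00821 bits

Marginal of Y (column sums):
  P(Y=0) = 17/50 + 1/50 = 9/25
  P(Y=1) = 1/50 + 17/50 = 9/25
  P(Y=2) = 3/50 + 11/50 = 7/25
H(Y) = -[(9/25)·log₂(9/25) + (9/25)·log₂(9/25) + (7/25)·log₂(7/25)]
  = 0.530615 + 0.530615 + 0.514220 = 1.57545 bits

H(X|Y) = H(X,Y) - H(Y) = 2.00821 - 1.57545 = 0.4328 bits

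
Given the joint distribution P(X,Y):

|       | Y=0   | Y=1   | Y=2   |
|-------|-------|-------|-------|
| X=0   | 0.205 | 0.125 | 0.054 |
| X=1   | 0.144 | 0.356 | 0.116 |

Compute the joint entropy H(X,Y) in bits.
2.3646 bits

H(X,Y) = -Σ_{x,y} P(x,y) log₂ P(x,y). Per-cell terms -P(x,y)·log₂P(x,y):
  X=0: 0.468692, 0.375000, 0.227388
  X=1: 0.402604, 0.530458, 0.360505
Sum of the 6 terms: H(X,Y) = 2.3646 bits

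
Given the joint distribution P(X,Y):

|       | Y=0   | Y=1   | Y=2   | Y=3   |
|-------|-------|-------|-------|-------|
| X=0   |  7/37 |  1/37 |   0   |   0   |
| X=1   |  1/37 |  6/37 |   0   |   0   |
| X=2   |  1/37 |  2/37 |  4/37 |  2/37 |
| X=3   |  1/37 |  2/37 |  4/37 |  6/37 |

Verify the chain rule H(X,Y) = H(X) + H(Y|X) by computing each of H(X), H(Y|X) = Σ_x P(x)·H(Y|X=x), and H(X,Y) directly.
H(X) = 1.9585 bits, H(Y|X) = 1.2869 bits, H(X,Y) = 3.2454 bits

Marginal of X (row sums):
  P(X=0) = 7/37 + 1/37 + 0 + 0 = 8/37
  P(X=1) = 1/37 + 6/37 + 0 + 0 = 7/37
  P(X=2) = 1/37 + 2/37 + 4/37 + 2/37 = 9/37
  P(X=3) = 1/37 + 2/37 + 4/37 + 6/37 = 13/37
H(X) = -[(8/37)·log₂(8/37) + (7/37)·log₂(7/37) + (9/37)·log₂(9/37) + (13/37)·log₂(13/37)]
  = 0.4777 + 0.4545 + 0.4961 + 0.5302 = 1.9585 bits

H(Y|X) = Σ_x P(x)·H(Y|X=x):
  X=0: P(X=0) = 8/37, P(Y|X=0) = (7/8, 1/8, 0, 0) → H(Y|X=0) = 0.5436
  X=1: P(X=1) = 7/37, P(Y|X=1) = (1/7, 6/7, 0, 0) → H(Y|X=1) = 0.5917
  X=2: P(X=2) = 9/37, P(Y|X=2) = (1/9, 2/9, 4/9, 2/9) → H(Y|X=2) = 1.8366
  X=3: P(X=3) = 13/37, P(Y|X=3) = (1/13, 2/13, 4/13, 6/13) → H(Y|X=3) = 1.7381
H(Y|X) = (8/37)·0.5436 + (7/37)·0.5917 + (9/37)·1.8366 + (13/37)·1.7381 = 1.2869 bits

H(X,Y) = -Σ_{x,y} P(x,y) log₂ P(x,y). Per-cell terms -P(x,y)·log₂P(x,y):
  X=0: 0.4545, 0.1408, 0.0000, 0.0000
  X=1: 0.1408, 0.4256, 0.0000, 0.0000
  X=2: 0.1408, 0.2275, 0.3470, 0.2275
  X=3: 0.1408, 0.2275, 0.3470, 0.4256
  (cells with P = 0 contribute 0)
Sum of the 16 terms: H(X,Y) = 3.2454 bits

Chain rule check:
  H(X) + H(Y|X) = 1.9585 + 1.2869 = 3.2454 bits
  H(X,Y) = 3.2454 bits
✓ Chain rule verified.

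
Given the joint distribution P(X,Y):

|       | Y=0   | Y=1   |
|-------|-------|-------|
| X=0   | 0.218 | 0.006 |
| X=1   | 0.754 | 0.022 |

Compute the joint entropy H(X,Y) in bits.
0.9517 bits

H(X,Y) = -Σ_{x,y} P(x,y) log₂ P(x,y). Per-cell terms -P(x,y)·log₂P(x,y):
  X=0: 0.4791, 0.0443
  X=1: 0.3072, 0.1211
Sum of the 4 terms: H(X,Y) = 0.9517 bits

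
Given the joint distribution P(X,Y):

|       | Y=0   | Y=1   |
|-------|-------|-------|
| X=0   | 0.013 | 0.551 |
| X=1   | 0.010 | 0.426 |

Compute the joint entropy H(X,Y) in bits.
1.1461 bits

H(X,Y) = -Σ_{x,y} P(x,y) log₂ P(x,y). Per-cell terms -P(x,y)·log₂P(x,y):
  X=0: 0.08145, 0.47379
  X=1: 0.06644, 0.52444
Sum of the 4 terms: H(X,Y) = 1.1461 bits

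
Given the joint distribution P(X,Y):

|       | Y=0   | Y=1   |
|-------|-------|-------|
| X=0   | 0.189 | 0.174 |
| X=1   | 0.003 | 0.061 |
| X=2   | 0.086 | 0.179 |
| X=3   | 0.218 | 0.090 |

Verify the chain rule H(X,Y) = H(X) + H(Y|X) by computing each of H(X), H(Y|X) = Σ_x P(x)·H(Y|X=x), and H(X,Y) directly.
H(X) = 1.8155 bits, H(Y|X) = 0.8894 bits, H(X,Y) = 2.7049 bits

Marginal of X (row sums):
  P(X=0) = 0.189 + 0.174 = 0.363
  P(X=1) = 0.003 + 0.061 = 0.064
  P(X=2) = 0.086 + 0.179 = 0.265
  P(X=3) = 0.218 + 0.090 = 0.308
H(X) = -[0.363·log₂(0.363) + 0.064·log₂(0.064) + 0.265·log₂(0.265) + 0.308·log₂(0.308)]
  = 0.53069 + 0.25381 + 0.50772 + 0.52329 = 1.8155 bits

H(Y|X) = Σ_x P(x)·H(Y|X=x):
  X=0: P(X=0) = 0.363, P(Y|X=0) = (63/121, 58/121) → H(Y|X=0) = 0.99877
  X=1: P(X=1) = 0.064, P(Y|X=1) = (3/64, 61/64) → H(Y|X=1) = 0.27297
  X=2: P(X=2) = 0.265, P(Y|X=2) = (86/265, 179/265) → H(Y|X=2) = 0.90924
  X=3: P(X=3) = 0.308, P(Y|X=3) = (109/154, 45/154) → H(Y|X=3) = 0.87156
H(Y|X) = 0.363·0.99877 + 0.064·0.27297 + 0.265·0.90924 + 0.308·0.87156 = 0.8894 bits

H(X,Y) = -Σ_{x,y} P(x,y) log₂ P(x,y). Per-cell terms -P(x,y)·log₂P(x,y):
  X=0: 0.45427, 0.43897
  X=1: 0.02514, 0.24614
  X=2: 0.30440, 0.44427
  X=3: 0.47908, 0.31265
Sum of the 8 terms: H(X,Y) = 2.7049 bits

Chain rule check:
  H(X) + H(Y|X) = 1.8155 + 0.8894 = 2.7049 bits
  H(X,Y) = 2.7049 bits
✓ Chain rule verified.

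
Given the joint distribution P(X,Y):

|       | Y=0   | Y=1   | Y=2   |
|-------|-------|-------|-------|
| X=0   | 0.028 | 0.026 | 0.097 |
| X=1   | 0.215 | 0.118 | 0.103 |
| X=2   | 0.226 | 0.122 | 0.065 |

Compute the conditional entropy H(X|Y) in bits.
1.3695 bits

H(X|Y) = H(X,Y) - H(Y)

H(X,Y) = -Σ_{x,y} P(x,y) log₂ P(x,y). Per-cell terms -P(x,y)·log₂P(x,y):
  X=0: 0.1444, 0.1369, 0.3265
  X=1: 0.4768, 0.3638, 0.3378
  X=2: 0.4849, 0.3703, 0.2563
Sum of the 9 terms: H(X,Y) = 2.8977 bits

Marginal of Y (column sums):
  P(Y=0) = 0.028 + 0.215 + 0.226 = 0.469
  P(Y=1) = 0.026 + 0.118 + 0.122 = 0.266
  P(Y=2) = 0.097 + 0.103 + 0.065 = 0.265
H(Y) = -[0.469·log₂(0.469) + 0.266·log₂(0.266) + 0.265·log₂(0.265)]
  = 0.5123 + 0.5082 + 0.5077 = 1.5282 bits

H(X|Y) = H(X,Y) - H(Y) = 2.8977 - 1.5282 = 1.3695 bits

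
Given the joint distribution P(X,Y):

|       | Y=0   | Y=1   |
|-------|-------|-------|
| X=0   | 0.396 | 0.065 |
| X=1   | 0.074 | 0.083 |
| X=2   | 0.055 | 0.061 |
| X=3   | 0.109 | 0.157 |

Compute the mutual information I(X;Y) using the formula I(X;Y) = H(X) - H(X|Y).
0.1449 bits

I(X;Y) = H(X) - H(X|Y)

Marginal of X (row sums):
  P(X=0) = 0.396 + 0.065 = 0.461
  P(X=1) = 0.074 + 0.083 = 0.157
  P(X=2) = 0.055 + 0.061 = 0.116
  P(X=3) = 0.109 + 0.157 = 0.266
H(X) = -[0.461·log₂(0.461) + 0.157·log₂(0.157) + 0.116·log₂(0.116) + 0.266·log₂(0.266)]
  = 0.51501 + 0.41937 + 0.36051 + 0.50819 = 1.80308 bits

Marginal of Y (column sums):
  P(Y=0) = 0.396 + 0.074 + 0.055 + 0.109 = 0.634
  P(Y=1) = 0.065 + 0.083 + 0.061 + 0.157 = 0.366
H(X|Y) = Σ_y P(y)·H(X|Y=y):
  Y=0: P(Y=0) = 0.634, P(X|Y=0) = (198/317, 37/317, 55/634, 109/634) → H(X|Y=0) = 1.52848
  Y=1: P(Y=1) = 0.366, P(X|Y=1) = (65/366, 83/366, 1/6, 157/366) → H(X|Y=1) = 1.88288
H(X|Y) = 0.634·1.52848 + 0.366·1.88288 = 1.65819 bits

I(X;Y) = H(X) - H(X|Y) = 1.80308 - 1.65819 = 0.1449 bits

Cross-check via I(X;Y) = H(X) + H(Y) - H(X,Y): computing H(Y) from the column sums and H(X,Y) from the 8 cells in the same way gives H(Y) = 0.94755 bits and H(X,Y) = 2.60574 bits, so
I(X;Y) = 1.80308 + 0.94755 - 2.60574 = 0.1449 bits ✓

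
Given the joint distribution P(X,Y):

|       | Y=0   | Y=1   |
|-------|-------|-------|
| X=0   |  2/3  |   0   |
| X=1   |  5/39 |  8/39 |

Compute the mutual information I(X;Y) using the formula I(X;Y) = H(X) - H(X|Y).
0.4117 bits

I(X;Y) = H(X) - H(X|Y)

Marginal of X (row sums):
  P(X=0) = 2/3 + 0 = 2/3
  P(X=1) = 5/39 + 8/39 = 1/3
H(X) = -[(2/3)·log₂(2/3) + (1/3)·log₂(1/3)]
  = 0.38998 + 0.52832 = 0.9183 bits

Marginal of Y (column sums):
  P(Y=0) = 2/3 + 5/39 = 31/39
  P(Y=1) = 0 + 8/39 = 8/39
H(X|Y) = Σ_y P(y)·H(X|Y=y):
  Y=0: P(Y=0) = 31/39, P(X|Y=0) = (26/31, 5/31) → H(X|Y=0) = 0.63739
  Y=1: P(Y=1) = 8/39, P(X|Y=1) = (0, 1) → H(X|Y=1) = 0.00000
H(X|Y) = (31/39)·0.63739 + (8/39)·0.00000 = 0.5066 bits

I(X;Y) = H(X) - H(X|Y) = 0.9183 - 0.5066 = 0.4117 bits

Cross-check via I(X;Y) = H(X) + H(Y) - H(X,Y): computing H(Y) from the column sums and H(X,Y) from the 4 cells in the same way gives H(Y) = 0.7321 bits and H(X,Y) = 1.2387 bits, so
I(X;Y) = 0.9183 + 0.7321 - 1.2387 = 0.4117 bits ✓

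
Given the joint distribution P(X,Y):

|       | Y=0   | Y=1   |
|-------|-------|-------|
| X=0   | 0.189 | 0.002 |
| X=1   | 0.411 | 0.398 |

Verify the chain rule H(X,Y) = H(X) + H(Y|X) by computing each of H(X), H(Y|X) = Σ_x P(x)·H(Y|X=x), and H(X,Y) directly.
H(X) = 0.7036 bits, H(Y|X) = 0.8249 bits, H(X,Y) = 1.5284 bits

Marginal of X (row sums):
  P(X=0) = 0.189 + 0.002 = 0.191
  P(X=1) = 0.411 + 0.398 = 0.809
H(X) = -[0.191·log₂(0.191) + 0.809·log₂(0.809)]
  = 0.4562 + 0.2474 = 0.7036 bits

H(Y|X) = Σ_x P(x)·H(Y|X=x):
  X=0: P(X=0) = 0.191, P(Y|X=0) = (189/191, 2/191) → H(Y|X=0) = 0.0839
  X=1: P(X=1) = 0.809, P(Y|X=1) = (411/809, 398/809) → H(Y|X=1) = 0.9998
H(Y|X) = 0.191·0.0839 + 0.809·0.9998 = 0.8249 bits

H(X,Y) = -Σ_{x,y} P(x,y) log₂ P(x,y). Per-cell terms -P(x,y)·log₂P(x,y):
  X=0: 0.4543, 0.0179
  X=1: 0.5272, 0.5290
Sum of the 4 terms: H(X,Y) = 1.5284 bits

Chain rule check:
  H(X) + H(Y|X) = 0.7036 + 0.8249 = 1.5285 bits
  H(X,Y) = 1.5284 bits
✓ Chain rule verified (Δ = 0.0001 is 4-dp rounding noise: each of the three values was rounded independently).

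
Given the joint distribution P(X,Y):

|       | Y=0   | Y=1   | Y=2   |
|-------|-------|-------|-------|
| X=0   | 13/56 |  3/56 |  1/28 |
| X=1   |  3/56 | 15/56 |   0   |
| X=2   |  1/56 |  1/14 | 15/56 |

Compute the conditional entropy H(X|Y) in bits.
0.9332 bits

H(X|Y) = H(X,Y) - H(Y)

H(X,Y) = -Σ_{x,y} P(x,y) log₂ P(x,y). Per-cell terms -P(x,y)·log₂P(x,y):
  X=0: 0.489105, 0.226200, 0.171691
  X=1: 0.226200, 0.509053, 0.000000
  X=2: 0.103703, 0.271954, 0.509053
  (cells with P = 0 contribute 0)
Sum of the 9 terms: H(X,Y) = 2.50696 bits

Marginal of Y (column sums):
  P(Y=0) = 13/56 + 3/56 + 1/56 = 17/56
  P(Y=1) = 3/56 + 15/56 + 1/14 = 11/28
  P(Y=2) = 1/28 + 0 + 15/56 = 17/56
H(Y) = -[(17/56)·log₂(17/56) + (11/28)·log₂(11/28) + (17/56)·log₂(17/56)]
  = 0.522110 + 0.529541 + 0.522110 = 1.57376 bits

H(X|Y) = H(X,Y) - H(Y) = 2.50696 - 1.57376 = 0.9332 bits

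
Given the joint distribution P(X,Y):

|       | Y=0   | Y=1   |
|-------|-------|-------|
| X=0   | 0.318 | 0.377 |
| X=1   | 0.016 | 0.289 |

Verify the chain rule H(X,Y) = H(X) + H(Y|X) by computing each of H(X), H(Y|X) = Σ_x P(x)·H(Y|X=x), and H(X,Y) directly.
H(X) = 0.8873 bits, H(Y|X) = 0.7819 bits, H(X,Y) = 1.6692 bits

Marginal of X (row sums):
  P(X=0) = 0.318 + 0.377 = 0.695
  P(X=1) = 0.016 + 0.289 = 0.305
H(X) = -[0.695·log₂(0.695) + 0.305·log₂(0.305)]
  = 0.36482 + 0.52250 = 0.8873 bits

H(Y|X) = Σ_x P(x)·H(Y|X=x):
  X=0: P(X=0) = 0.695, P(Y|X=0) = (318/695, 377/695) → H(Y|X=0) = 0.99480
  X=1: P(X=1) = 0.305, P(Y|X=1) = (16/305, 289/305) → H(Y|X=1) = 0.29675
H(Y|X) = 0.695·0.99480 + 0.305·0.29675 = 0.7819 bits

H(X,Y) = -Σ_{x,y} P(x,y) log₂ P(x,y). Per-cell terms -P(x,y)·log₂P(x,y):
  X=0: 0.52562, 0.53058
  X=1: 0.09545, 0.51756
Sum of the 4 terms: H(X,Y) = 1.6692 bits

Chain rule check:
  H(X) + H(Y|X) = 0.8873 + 0.7819 = 1.6692 bits
  H(X,Y) = 1.6692 bits
✓ Chain rule verified.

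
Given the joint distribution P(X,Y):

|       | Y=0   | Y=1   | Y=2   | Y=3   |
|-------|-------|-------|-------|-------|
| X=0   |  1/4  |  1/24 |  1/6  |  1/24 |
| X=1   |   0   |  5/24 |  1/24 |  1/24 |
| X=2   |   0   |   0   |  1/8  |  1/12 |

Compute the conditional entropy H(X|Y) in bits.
0.8811 bits

H(X|Y) = H(X,Y) - H(Y)

H(X,Y) = -Σ_{x,y} P(x,y) log₂ P(x,y). Per-cell terms -P(x,y)·log₂P(x,y):
  X=0: 0.500000, 0.191040, 0.430827, 0.191040
  X=1: 0.000000, 0.471466, 0.191040, 0.191040
  X=2: 0.000000, 0.000000, 0.375000, 0.298747
  (cells with P = 0 contribute 0)
Sum of the 12 terms: H(X,Y) = 2.840200 bits

Marginal of Y (column sums):
  P(Y=0) = 1/4 + 0 + 0 = 1/4
  P(Y=1) = 1/24 + 5/24 + 0 = 1/4
  P(Y=2) = 1/6 + 1/24 + 1/8 = 1/3
  P(Y=3) = 1/24 + 1/24 + 1/12 = 1/6
H(Y) = -[(1/4)·log₂(1/4) + (1/4)·log₂(1/4) + (1/3)·log₂(1/3) + (1/6)·log₂(1/6)]
  = 0.500000 + 0.500000 + 0.528321 + 0.430827 = 1.959148 bits

H(X|Y) = H(X,Y) - H(Y) = 2.840200 - 1.959148 = 0.8811 bits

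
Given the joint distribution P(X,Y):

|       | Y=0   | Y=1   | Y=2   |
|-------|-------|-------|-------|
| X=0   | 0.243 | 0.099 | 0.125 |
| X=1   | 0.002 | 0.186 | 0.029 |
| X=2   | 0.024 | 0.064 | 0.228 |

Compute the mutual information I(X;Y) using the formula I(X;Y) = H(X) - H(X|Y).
0.3985 bits

I(X;Y) = H(X) - H(X|Y)

Marginal of X (row sums):
  P(X=0) = 0.243 + 0.099 + 0.125 = 0.467
  P(X=1) = 0.002 + 0.186 + 0.029 = 0.217
  P(X=2) = 0.024 + 0.064 + 0.228 = 0.316
H(X) = -[0.467·log₂(0.467) + 0.217·log₂(0.217) + 0.316·log₂(0.316)]
  = 0.51300 + 0.47832 + 0.52519 = 1.51651 bits

Marginal of Y (column sums):
  P(Y=0) = 0.243 + 0.002 + 0.024 = 0.269
  P(Y=1) = 0.099 + 0.186 + 0.064 = 0.349
  P(Y=2) = 0.125 + 0.029 + 0.228 = 0.382
H(X|Y) = Σ_y P(y)·H(X|Y=y):
  Y=0: P(Y=0) = 0.269, P(X|Y=0) = (243/269, 2/269, 24/269) → H(X|Y=0) = 0.49611
  Y=1: P(Y=1) = 0.349, P(X|Y=1) = (99/349, 186/349, 64/349) → H(X|Y=1) = 1.44826
  Y=2: P(Y=2) = 0.382, P(X|Y=2) = (125/382, 29/382, 114/191) → H(X|Y=2) = 1.25412
H(X|Y) = 0.269·0.49611 + 0.349·1.44826 + 0.382·1.25412 = 1.11797 bits

I(X;Y) = H(X) - H(X|Y) = 1.51651 - 1.11797 = 0.3985 bits

Cross-check via I(X;Y) = H(X) + H(Y) - H(X,Y): computing H(Y) from the column sums and H(X,Y) from the 9 cells in the same way gives H(Y) = 1.56995 bits and H(X,Y) = 2.68792 bits, so
I(X;Y) = 1.51651 + 1.56995 - 2.68792 = 0.3985 bits ✓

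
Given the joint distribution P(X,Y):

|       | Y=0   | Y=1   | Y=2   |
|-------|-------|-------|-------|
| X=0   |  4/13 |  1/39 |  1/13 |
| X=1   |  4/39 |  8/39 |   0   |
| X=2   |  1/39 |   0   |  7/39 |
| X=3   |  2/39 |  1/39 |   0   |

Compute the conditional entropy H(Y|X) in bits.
0.8807 bits

H(Y|X) = H(X,Y) - H(X)

H(X,Y) = -Σ_{x,y} P(x,y) log₂ P(x,y). Per-cell terms -P(x,y)·log₂P(x,y):
  X=0: 0.52321, 0.13552, 0.28465
  X=1: 0.33696, 0.46880, 0.00000
  X=2: 0.13552, 0.00000, 0.44478
  X=3: 0.21976, 0.13552, 0.00000
  (cells with P = 0 contribute 0)
Sum of the 12 terms: H(X,Y) = 2.6847 bits

Marginal of X (row sums):
  P(X=0) = 4/13 + 1/39 + 1/13 = 16/39
  P(X=1) = 4/39 + 8/39 + 0 = 4/13
  P(X=2) = 1/39 + 0 + 7/39 = 8/39
  P(X=3) = 2/39 + 1/39 + 0 = 1/13
H(X) = -[(16/39)·log₂(16/39) + (4/13)·log₂(4/13) + (8/39)·log₂(8/39) + (1/13)·log₂(1/13)]
  = 0.52734 + 0.52321 + 0.46880 + 0.28465 = 1.8040 bits

H(Y|X) = H(X,Y) - H(X) = 2.6847 - 1.8040 = 0.8807 bits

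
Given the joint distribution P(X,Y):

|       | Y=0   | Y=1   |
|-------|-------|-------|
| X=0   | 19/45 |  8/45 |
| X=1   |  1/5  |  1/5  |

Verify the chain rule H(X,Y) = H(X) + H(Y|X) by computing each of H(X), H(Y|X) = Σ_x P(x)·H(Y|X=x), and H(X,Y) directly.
H(X) = 0.9710 bits, H(Y|X) = 0.9260 bits, H(X,Y) = 1.8970 bits

Marginal of X (row sums):
  P(X=0) = 19/45 + 8/45 = 3/5
  P(X=1) = 1/5 + 1/5 = 2/5
H(X) = -[(3/5)·log₂(3/5) + (2/5)·log₂(2/5)]
  = 0.4422 + 0.5288 = 0.9710 bits

H(Y|X) = Σ_x P(x)·H(Y|X=x):
  X=0: P(X=0) = 3/5, P(Y|X=0) = (19/27, 8/27) → H(Y|X=0) = 0.8767
  X=1: P(X=1) = 2/5, P(Y|X=1) = (1/2, 1/2) → H(Y|X=1) = 1.0000
H(Y|X) = (3/5)·0.8767 + (2/5)·1.0000 = 0.9260 bits

H(X,Y) = -Σ_{x,y} P(x,y) log₂ P(x,y). Per-cell terms -P(x,y)·log₂P(x,y):
  X=0: 0.5252, 0.4430
  X=1: 0.4644, 0.4644
Sum of the 4 terms: H(X,Y) = 1.8970 bits

Chain rule check:
  H(X) + H(Y|X) = 0.9710 + 0.9260 = 1.8970 bits
  H(X,Y) = 1.8970 bits
✓ Chain rule verified.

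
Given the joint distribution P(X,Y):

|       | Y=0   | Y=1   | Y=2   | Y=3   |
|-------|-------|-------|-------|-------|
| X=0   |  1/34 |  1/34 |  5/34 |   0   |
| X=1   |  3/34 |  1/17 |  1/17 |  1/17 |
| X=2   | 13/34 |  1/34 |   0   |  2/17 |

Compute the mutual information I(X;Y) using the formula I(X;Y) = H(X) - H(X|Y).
0.4575 bits

I(X;Y) = H(X) - H(X|Y)

Marginal of X (row sums):
  P(X=0) = 1/34 + 1/34 + 5/34 + 0 = 7/34
  P(X=1) = 3/34 + 1/17 + 1/17 + 1/17 = 9/34
  P(X=2) = 13/34 + 1/34 + 0 + 2/17 = 9/17
H(X) = -[(7/34)·log₂(7/34) + (9/34)·log₂(9/34) + (9/17)·log₂(9/17)]
  = 0.46943 + 0.50758 + 0.48576 = 1.46277 bits

Marginal of Y (column sums):
  P(Y=0) = 1/34 + 3/34 + 13/34 = 1/2
  P(Y=1) = 1/34 + 1/17 + 1/34 = 2/17
  P(Y=2) = 5/34 + 1/17 + 0 = 7/34
  P(Y=3) = 0 + 1/17 + 2/17 = 3/17
H(X|Y) = Σ_y P(y)·H(X|Y=y):
  Y=0: P(Y=0) = 1/2, P(X|Y=0) = (1/17, 3/17, 13/17) → H(X|Y=0) = 0.97802
  Y=1: P(Y=1) = 2/17, P(X|Y=1) = (1/4, 1/2, 1/4) → H(X|Y=1) = 1.50000
  Y=2: P(Y=2) = 7/34, P(X|Y=2) = (5/7, 2/7, 0) → H(X|Y=2) = 0.86312
  Y=3: P(Y=3) = 3/17, P(X|Y=3) = (0, 1/3, 2/3) → H(X|Y=3) = 0.91830
H(X|Y) = (1/2)·0.97802 + (2/17)·1.50000 + (7/34)·0.86312 + (3/17)·0.91830 = 1.00523 bits

I(X;Y) = H(X) - H(X|Y) = 1.46277 - 1.00523 = 0.4575 bits

Cross-check via I(X;Y) = H(X) + H(Y) - H(X,Y): computing H(Y) from the column sums and H(X,Y) from the 12 cells in the same way gives H(Y) = 1.77428 bits and H(X,Y) = 2.77951 bits, so
I(X;Y) = 1.46277 + 1.77428 - 2.77951 = 0.4575 bits ✓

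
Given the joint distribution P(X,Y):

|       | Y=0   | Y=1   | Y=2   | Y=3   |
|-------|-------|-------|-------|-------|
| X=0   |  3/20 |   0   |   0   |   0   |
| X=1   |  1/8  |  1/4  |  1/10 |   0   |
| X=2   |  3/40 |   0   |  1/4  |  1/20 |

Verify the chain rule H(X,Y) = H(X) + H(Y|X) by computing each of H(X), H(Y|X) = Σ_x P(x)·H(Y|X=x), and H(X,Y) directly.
H(X) = 1.4513 bits, H(Y|X) = 1.1628 bits, H(X,Y) = 2.6141 bits

Marginal of X (row sums):
  P(X=0) = 3/20 + 0 + 0 + 0 = 3/20
  P(X=1) = 1/8 + 1/4 + 1/10 + 0 = 19/40
  P(X=2) = 3/40 + 0 + 1/4 + 1/20 = 3/8
H(X) = -[(3/20)·log₂(3/20) + (19/40)·log₂(19/40) + (3/8)·log₂(3/8)]
  = 0.4105 + 0.5102 + 0.5306 = 1.4513 bits

H(Y|X) = Σ_x P(x)·H(Y|X=x):
  X=0: P(X=0) = 3/20, P(Y|X=0) = (1, 0, 0, 0) → H(Y|X=0) = 0.0000
  X=1: P(X=1) = 19/40, P(Y|X=1) = (5/19, 10/19, 4/19, 0) → H(Y|X=1) = 1.4675
  X=2: P(X=2) = 3/8, P(Y|X=2) = (1/5, 0, 2/3, 2/15) → H(Y|X=2) = 1.2419
H(Y|X) = (3/20)·0.0000 + (19/40)·1.4675 + (3/8)·1.2419 = 1.1628 bits

H(X,Y) = -Σ_{x,y} P(x,y) log₂ P(x,y). Per-cell terms -P(x,y)·log₂P(x,y):
  X=0: 0.4105, 0.0000, 0.0000, 0.0000
  X=1: 0.3750, 0.5000, 0.3322, 0.0000
  X=2: 0.2803, 0.0000, 0.5000, 0.2161
  (cells with P = 0 contribute 0)
Sum of the 12 terms: H(X,Y) = 2.6141 bits

Chain rule check:
  H(X) + H(Y|X) = 1.4513 + 1.1628 = 2.6141 bits
  H(X,Y) = 2.6141 bits
✓ Chain rule verified.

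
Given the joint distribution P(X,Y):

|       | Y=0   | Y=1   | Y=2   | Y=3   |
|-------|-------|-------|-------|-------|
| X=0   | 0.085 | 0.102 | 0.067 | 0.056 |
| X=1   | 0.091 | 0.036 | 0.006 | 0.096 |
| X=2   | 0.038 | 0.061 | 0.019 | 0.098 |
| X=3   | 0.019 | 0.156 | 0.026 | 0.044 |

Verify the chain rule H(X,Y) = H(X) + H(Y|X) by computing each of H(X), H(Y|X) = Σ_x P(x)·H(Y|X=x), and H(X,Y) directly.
H(X) = 1.9855 bits, H(Y|X) = 1.7275 bits, H(X,Y) = 3.7130 bits

Marginal of X (row sums):
  P(X=0) = 0.085 + 0.102 + 0.067 + 0.056 = 0.310
  P(X=1) = 0.091 + 0.036 + 0.006 + 0.096 = 0.229
  P(X=2) = 0.038 + 0.061 + 0.019 + 0.098 = 0.216
  P(X=3) = 0.019 + 0.156 + 0.026 + 0.044 = 0.245
H(X) = -[0.310·log₂(0.310) + 0.229·log₂(0.229) + 0.216·log₂(0.216) + 0.245·log₂(0.245)]
  = 0.5238 + 0.4870 + 0.4776 + 0.4971 = 1.9855 bits

H(Y|X) = Σ_x P(x)·H(Y|X=x):
  X=0: P(X=0) = 0.310, P(Y|X=0) = (17/62, 51/155, 67/310, 28/155) → H(Y|X=0) = 1.9631
  X=1: P(X=1) = 0.229, P(Y|X=1) = (91/229, 36/229, 6/229, 96/229) → H(Y|X=1) = 1.6122
  X=2: P(X=2) = 0.216, P(Y|X=2) = (19/108, 61/216, 19/216, 49/108) → H(Y|X=2) = 1.7820
  X=3: P(X=3) = 0.245, P(Y|X=3) = (19/245, 156/245, 26/245, 44/245) → H(Y|X=3) = 1.4890
H(Y|X) = 0.310·1.9631 + 0.229·1.6122 + 0.216·1.7820 + 0.245·1.4890 = 1.7275 bits

H(X,Y) = -Σ_{x,y} P(x,y) log₂ P(x,y). Per-cell terms -P(x,y)·log₂P(x,y):
  X=0: 0.3023, 0.3359, 0.2613, 0.2329
  X=1: 0.3147, 0.1727, 0.0443, 0.3246
  X=2: 0.1793, 0.2461, 0.1086, 0.3284
  X=3: 0.1086, 0.4181, 0.1369, 0.1983
Sum of the 16 terms: H(X,Y) = 3.7130 bits

Chain rule check:
  H(X) + H(Y|X) = 1.9855 + 1.7275 = 3.7130 bits
  H(X,Y) = 3.7130 bits
✓ Chain rule verified.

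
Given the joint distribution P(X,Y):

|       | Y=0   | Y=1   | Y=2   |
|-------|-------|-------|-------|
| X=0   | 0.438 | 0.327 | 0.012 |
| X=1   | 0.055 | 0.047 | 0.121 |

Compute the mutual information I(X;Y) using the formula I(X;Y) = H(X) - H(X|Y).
0.2547 bits

I(X;Y) = H(X) - H(X|Y)

Marginal of X (row sums):
  P(X=0) = 0.438 + 0.327 + 0.012 = 0.777
  P(X=1) = 0.055 + 0.047 + 0.121 = 0.223
H(X) = -[0.777·log₂(0.777) + 0.223·log₂(0.223)]
  = 0.2828 + 0.4828 = 0.7656 bits

Marginal of Y (column sums):
  P(Y=0) = 0.438 + 0.055 = 0.493
  P(Y=1) = 0.327 + 0.047 = 0.374
  P(Y=2) = 0.012 + 0.121 = 0.133
H(X|Y) = Σ_y P(y)·H(X|Y=y):
  Y=0: P(Y=0) = 0.493, P(X|Y=0) = (438/493, 55/493) → H(X|Y=0) = 0.5046
  Y=1: P(Y=1) = 0.374, P(X|Y=1) = (327/374, 47/374) → H(X|Y=1) = 0.5454
  Y=2: P(Y=2) = 0.133, P(X|Y=2) = (12/133, 121/133) → H(X|Y=2) = 0.4372
H(X|Y) = 0.493·0.5046 + 0.374·0.5454 + 0.133·0.4372 = 0.5109 bits

I(X;Y) = H(X) - H(X|Y) = 0.7656 - 0.5109 = 0.2547 bits

Cross-check via I(X;Y) = H(X) + H(Y) - H(X,Y): computing H(Y) from the column sums and H(X,Y) from the 6 cells in the same way gives H(Y) = 1.4208 bits and H(X,Y) = 1.9317 bits, so
I(X;Y) = 0.7656 + 1.4208 - 1.9317 = 0.2547 bits ✓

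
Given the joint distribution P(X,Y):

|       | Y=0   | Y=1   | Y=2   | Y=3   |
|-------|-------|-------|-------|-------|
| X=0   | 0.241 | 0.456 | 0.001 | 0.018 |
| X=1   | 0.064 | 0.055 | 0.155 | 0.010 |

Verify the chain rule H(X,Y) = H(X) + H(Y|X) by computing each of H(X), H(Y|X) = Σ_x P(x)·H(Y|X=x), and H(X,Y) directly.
H(X) = 0.8608 bits, H(Y|X) = 1.2321 bits, H(X,Y) = 2.0929 bits

Marginal of X (row sums):
  P(X=0) = 0.241 + 0.456 + 0.001 + 0.018 = 0.716
  P(X=1) = 0.064 + 0.055 + 0.155 + 0.010 = 0.284
H(X) = -[0.716·log₂(0.716) + 0.284·log₂(0.284)]
  = 0.34509 + 0.51575 = 0.8608 bits

H(Y|X) = Σ_x P(x)·H(Y|X=x):
  X=0: P(X=0) = 0.716, P(Y|X=0) = (241/716, 114/179, 1/716, 9/358) → H(Y|X=0) = 1.09015
  X=1: P(X=1) = 0.284, P(Y|X=1) = (16/71, 55/284, 155/284, 5/142) → H(Y|X=1) = 1.58991
H(Y|X) = 0.716·1.09015 + 0.284·1.58991 = 1.2321 bits

H(X,Y) = -Σ_{x,y} P(x,y) log₂ P(x,y). Per-cell terms -P(x,y)·log₂P(x,y):
  X=0: 0.49475, 0.51660, 0.00997, 0.10433
  X=1: 0.25381, 0.23014, 0.41690, 0.06644
Sum of the 8 terms: H(X,Y) = 2.0929 bits

Chain rule check:
  H(X) + H(Y|X) = 0.8608 + 1.2321 = 2.0929 bits
  H(X,Y) = 2.0929 bits
✓ Chain rule verified.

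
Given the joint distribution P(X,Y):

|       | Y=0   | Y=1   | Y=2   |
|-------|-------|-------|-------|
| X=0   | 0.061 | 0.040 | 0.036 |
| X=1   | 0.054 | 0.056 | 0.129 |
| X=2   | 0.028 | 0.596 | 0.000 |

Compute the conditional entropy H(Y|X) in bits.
0.7244 bits

H(Y|X) = H(X,Y) - H(X)

H(X,Y) = -Σ_{x,y} P(x,y) log₂ P(x,y). Per-cell terms -P(x,y)·log₂P(x,y):
  X=0: 0.2461, 0.1858, 0.1727
  X=1: 0.2274, 0.2329, 0.3811
  X=2: 0.1444, 0.4450, 0.0000
  (cells with P = 0 contribute 0)
Sum of the 9 terms: H(X,Y) = 2.0354 bits

Marginal of X (row sums):
  P(X=0) = 0.061 + 0.040 + 0.036 = 0.137
  P(X=1) = 0.054 + 0.056 + 0.129 = 0.239
  P(X=2) = 0.028 + 0.596 + 0.000 = 0.624
H(X) = -[0.137·log₂(0.137) + 0.239·log₂(0.239) + 0.624·log₂(0.624)]
  = 0.3929 + 0.4935 + 0.4246 = 1.3110 bits

H(Y|X) = H(X,Y) - H(X) = 2.0354 - 1.3110 = 0.7244 bits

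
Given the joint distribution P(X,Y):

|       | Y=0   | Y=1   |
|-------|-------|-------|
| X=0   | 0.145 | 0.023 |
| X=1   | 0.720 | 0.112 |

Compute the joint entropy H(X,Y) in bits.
1.2241 bits

H(X,Y) = -Σ_{x,y} P(x,y) log₂ P(x,y). Per-cell terms -P(x,y)·log₂P(x,y):
  X=0: 0.4040, 0.1252
  X=1: 0.3412, 0.3537
Sum of the 4 terms: H(X,Y) = 1.2241 bits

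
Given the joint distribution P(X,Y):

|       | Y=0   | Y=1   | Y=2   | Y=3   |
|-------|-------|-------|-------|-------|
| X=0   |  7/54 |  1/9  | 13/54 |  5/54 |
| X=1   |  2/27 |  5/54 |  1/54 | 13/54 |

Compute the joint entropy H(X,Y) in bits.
2.7439 bits

H(X,Y) = -Σ_{x,y} P(x,y) log₂ P(x,y). Per-cell terms -P(x,y)·log₂P(x,y):
  X=0: 0.38209, 0.35221, 0.49459, 0.31787
  X=1: 0.27814, 0.31787, 0.10657, 0.49459
Sum of the 8 terms: H(X,Y) = 2.7439 bits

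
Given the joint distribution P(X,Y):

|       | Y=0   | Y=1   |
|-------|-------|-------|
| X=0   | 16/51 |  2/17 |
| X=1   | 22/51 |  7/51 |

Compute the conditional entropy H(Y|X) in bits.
0.8180 bits

H(Y|X) = H(X,Y) - H(X)

H(X,Y) = -Σ_{x,y} P(x,y) log₂ P(x,y). Per-cell terms -P(x,y)·log₂P(x,y):
  X=0: 0.5247, 0.3632
  X=1: 0.5233, 0.3932
Sum of the 4 terms: H(X,Y) = 1.8044 bits

Marginal of X (row sums):
  P(X=0) = 16/51 + 2/17 = 22/51
  P(X=1) = 22/51 + 7/51 = 29/51
H(X) = -[(22/51)·log₂(22/51) + (29/51)·log₂(29/51)]
  = 0.5233 + 0.4631 = 0.9864 bits

H(Y|X) = H(X,Y) - H(X) = 1.8044 - 0.9864 = 0.8180 bits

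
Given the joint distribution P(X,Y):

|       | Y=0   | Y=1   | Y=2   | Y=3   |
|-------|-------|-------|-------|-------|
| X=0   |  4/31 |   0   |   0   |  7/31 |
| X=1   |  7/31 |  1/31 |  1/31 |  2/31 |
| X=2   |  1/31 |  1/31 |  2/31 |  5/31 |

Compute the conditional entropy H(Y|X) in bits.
1.3459 bits

H(Y|X) = H(X,Y) - H(X)

H(X,Y) = -Σ_{x,y} P(x,y) log₂ P(x,y). Per-cell terms -P(x,y)·log₂P(x,y):
  X=0: 0.3811866, 0.0000000, 0.0000000, 0.4847706
  X=1: 0.4847706, 0.1598128, 0.1598128, 0.2551094
  X=2: 0.1598128, 0.1598128, 0.2551094, 0.4245594
  (cells with P = 0 contribute 0)
Sum of the 12 terms: H(X,Y) = 2.924757 bits

Marginal of X (row sums):
  P(X=0) = 4/31 + 0 + 0 + 7/31 = 11/31
  P(X=1) = 7/31 + 1/31 + 1/31 + 2/31 = 11/31
  P(X=2) = 1/31 + 1/31 + 2/31 + 5/31 = 9/31
H(X) = -[(11/31)·log₂(11/31) + (11/31)·log₂(11/31) + (9/31)·log₂(9/31)]
  = 0.5304004 + 0.5304004 + 0.5180143 = 1.578815 bits

H(Y|X) = H(X,Y) - H(X) = 2.924757 - 1.578815 = 1.3459 bits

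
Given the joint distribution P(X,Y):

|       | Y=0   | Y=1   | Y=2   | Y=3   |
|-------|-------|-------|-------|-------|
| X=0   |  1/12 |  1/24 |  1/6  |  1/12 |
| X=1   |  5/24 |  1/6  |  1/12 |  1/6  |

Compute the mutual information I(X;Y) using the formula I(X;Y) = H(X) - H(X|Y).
0.0931 bits

I(X;Y) = H(X) - H(X|Y)

Marginal of X (row sums):
  P(X=0) = 1/12 + 1/24 + 1/6 + 1/12 = 3/8
  P(X=1) = 5/24 + 1/6 + 1/12 + 1/6 = 5/8
H(X) = -[(3/8)·log₂(3/8) + (5/8)·log₂(5/8)]
  = 0.5306 + 0.4238 = 0.9544 bits

Marginal of Y (column sums):
  P(Y=0) = 1/12 + 5/24 = 7/24
  P(Y=1) = 1/24 + 1/6 = 5/24
  P(Y=2) = 1/6 + 1/12 = 1/4
  P(Y=3) = 1/12 + 1/6 = 1/4
H(X|Y) = Σ_y P(y)·H(X|Y=y):
  Y=0: P(Y=0) = 7/24, P(X|Y=0) = (2/7, 5/7) → H(X|Y=0) = 0.8631
  Y=1: P(Y=1) = 5/24, P(X|Y=1) = (1/5, 4/5) → H(X|Y=1) = 0.7219
  Y=2: P(Y=2) = 1/4, P(X|Y=2) = (2/3, 1/3) → H(X|Y=2) = 0.9183
  Y=3: P(Y=3) = 1/4, P(X|Y=3) = (1/3, 2/3) → H(X|Y=3) = 0.9183
H(X|Y) = (7/24)·0.8631 + (5/24)·0.7219 + (1/4)·0.9183 + (1/4)·0.9183 = 0.8613 bits

I(X;Y) = H(X) - H(X|Y) = 0.9544 - 0.8613 = 0.0931 bits

Cross-check via I(X;Y) = H(X) + H(Y) - H(X,Y): computing H(Y) from the column sums and H(X,Y) from the 8 cells in the same way gives H(Y) = 1.9899 bits and H(X,Y) = 2.8512 bits, so
I(X;Y) = 0.9544 + 1.9899 - 2.8512 = 0.0931 bits ✓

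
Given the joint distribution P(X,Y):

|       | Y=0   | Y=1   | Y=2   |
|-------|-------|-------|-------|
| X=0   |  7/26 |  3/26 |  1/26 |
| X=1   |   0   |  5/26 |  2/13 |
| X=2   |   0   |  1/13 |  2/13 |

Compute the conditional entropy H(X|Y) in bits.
1.0532 bits

H(X|Y) = H(X,Y) - H(Y)

H(X,Y) = -Σ_{x,y} P(x,y) log₂ P(x,y). Per-cell terms -P(x,y)·log₂P(x,y):
  X=0: 0.50968, 0.35948, 0.18079
  X=1: 0.00000, 0.45741, 0.41545
  X=2: 0.00000, 0.28465, 0.41545
  (cells with P = 0 contribute 0)
Sum of the 9 terms: H(X,Y) = 2.6229 bits

Marginal of Y (column sums):
  P(Y=0) = 7/26 + 0 + 0 = 7/26
  P(Y=1) = 3/26 + 5/26 + 1/13 = 5/13
  P(Y=2) = 1/26 + 2/13 + 2/13 = 9/26
H(Y) = -[(7/26)·log₂(7/26) + (5/13)·log₂(5/13) + (9/26)·log₂(9/26)]
  = 0.50968 + 0.53020 + 0.52979 = 1.5697 bits

H(X|Y) = H(X,Y) - H(Y) = 2.6229 - 1.5697 = 1.0532 bits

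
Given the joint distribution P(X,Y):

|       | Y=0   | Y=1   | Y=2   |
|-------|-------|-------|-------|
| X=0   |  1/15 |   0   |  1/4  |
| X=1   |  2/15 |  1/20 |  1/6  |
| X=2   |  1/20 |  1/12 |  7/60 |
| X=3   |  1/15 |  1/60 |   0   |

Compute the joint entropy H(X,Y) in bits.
3.0303 bits

H(X,Y) = -Σ_{x,y} P(x,y) log₂ P(x,y). Per-cell terms -P(x,y)·log₂P(x,y):
  X=0: 0.2605, 0.0000, 0.5000
  X=1: 0.3876, 0.2161, 0.4308
  X=2: 0.2161, 0.2987, 0.3616
  X=3: 0.2605, 0.0984, 0.0000
  (cells with P = 0 contribute 0)
Sum of the 12 terms: H(X,Y) = 3.0303 bits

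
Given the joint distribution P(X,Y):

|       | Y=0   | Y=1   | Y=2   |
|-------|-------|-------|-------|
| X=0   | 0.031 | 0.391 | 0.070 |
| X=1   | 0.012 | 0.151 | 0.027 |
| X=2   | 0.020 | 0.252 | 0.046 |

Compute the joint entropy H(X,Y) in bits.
2.4010 bits

H(X,Y) = -Σ_{x,y} P(x,y) log₂ P(x,y). Per-cell terms -P(x,y)·log₂P(x,y):
  X=0: 0.15536, 0.52971, 0.26856
  X=1: 0.07657, 0.41183, 0.14069
  X=2: 0.11288, 0.50110, 0.20434
Sum of the 9 terms: H(X,Y) = 2.4010 bits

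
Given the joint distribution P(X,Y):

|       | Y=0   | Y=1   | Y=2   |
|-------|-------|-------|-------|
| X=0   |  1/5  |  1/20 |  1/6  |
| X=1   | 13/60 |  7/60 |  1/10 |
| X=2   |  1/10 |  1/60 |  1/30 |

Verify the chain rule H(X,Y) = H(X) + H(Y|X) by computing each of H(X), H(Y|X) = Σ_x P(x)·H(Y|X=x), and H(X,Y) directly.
H(X) = 1.4596 bits, H(Y|X) = 1.4178 bits, H(X,Y) = 2.8774 bits

Marginal of X (row sums):
  P(X=0) = 1/5 + 1/20 + 1/6 = 5/12
  P(X=1) = 13/60 + 7/60 + 1/10 = 13/30
  P(X=2) = 1/10 + 1/60 + 1/30 = 3/20
H(X) = -[(5/12)·log₂(5/12) + (13/30)·log₂(13/30) + (3/20)·log₂(3/20)]
  = 0.5263 + 0.5228 + 0.4105 = 1.4596 bits

H(Y|X) = Σ_x P(x)·H(Y|X=x):
  X=0: P(X=0) = 5/12, P(Y|X=0) = (12/25, 3/25, 2/5) → H(Y|X=0) = 1.4041
  X=1: P(X=1) = 13/30, P(Y|X=1) = (1/2, 7/26, 3/13) → H(Y|X=1) = 1.4979
  X=2: P(X=2) = 3/20, P(Y|X=2) = (2/3, 1/9, 2/9) → H(Y|X=2) = 1.2244
H(Y|X) = (5/12)·1.4041 + (13/30)·1.4979 + (3/20)·1.2244 = 1.4178 bits

H(X,Y) = -Σ_{x,y} P(x,y) log₂ P(x,y). Per-cell terms -P(x,y)·log₂P(x,y):
  X=0: 0.4644, 0.2161, 0.4308
  X=1: 0.4781, 0.3616, 0.3322
  X=2: 0.3322, 0.0984, 0.1636
Sum of the 9 terms: H(X,Y) = 2.8774 bits

Chain rule check:
  H(X) + H(Y|X) = 1.4596 + 1.4178 = 2.8774 bits
  H(X,Y) = 2.8774 bits
✓ Chain rule verified.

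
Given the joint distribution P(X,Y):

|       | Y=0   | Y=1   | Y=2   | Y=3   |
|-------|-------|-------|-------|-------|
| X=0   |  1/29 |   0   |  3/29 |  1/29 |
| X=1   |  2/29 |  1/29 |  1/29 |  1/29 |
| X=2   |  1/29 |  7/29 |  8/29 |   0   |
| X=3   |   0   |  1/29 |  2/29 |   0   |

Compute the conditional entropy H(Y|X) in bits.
1.3644 bits

H(Y|X) = H(X,Y) - H(X)

H(X,Y) = -Σ_{x,y} P(x,y) log₂ P(x,y). Per-cell terms -P(x,y)·log₂P(x,y):
  X=0: 0.16752, 0.00000, 0.33859, 0.16752
  X=1: 0.26607, 0.16752, 0.16752, 0.16752
  X=2: 0.16752, 0.49498, 0.51255, 0.00000
  X=3: 0.00000, 0.16752, 0.26607, 0.00000
  (cells with P = 0 contribute 0)
Sum of the 16 terms: H(X,Y) = 3.0509 bits

Marginal of X (row sums):
  P(X=0) = 1/29 + 0 + 3/29 + 1/29 = 5/29
  P(X=1) = 2/29 + 1/29 + 1/29 + 1/29 = 5/29
  P(X=2) = 1/29 + 7/29 + 8/29 + 0 = 16/29
  P(X=3) = 0 + 1/29 + 2/29 + 0 = 3/29
H(X) = -[(5/29)·log₂(5/29) + (5/29)·log₂(5/29) + (16/29)·log₂(16/29) + (3/29)·log₂(3/29)]
  = 0.43725 + 0.43725 + 0.47337 + 0.33859 = 1.6865 bits

H(Y|X) = H(X,Y) - H(X) = 3.0509 - 1.6865 = 1.3644 bits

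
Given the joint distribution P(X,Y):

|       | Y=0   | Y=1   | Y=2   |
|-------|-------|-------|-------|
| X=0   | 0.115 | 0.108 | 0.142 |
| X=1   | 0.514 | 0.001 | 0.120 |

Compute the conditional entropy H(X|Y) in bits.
0.7005 bits

H(X|Y) = H(X,Y) - H(Y)

H(X,Y) = -Σ_{x,y} P(x,y) log₂ P(x,y). Per-cell terms -P(x,y)·log₂P(x,y):
  X=0: 0.358834, 0.346777, 0.399877
  X=1: 0.493522, 0.009966, 0.367067
Sum of the 6 terms: H(X,Y) = 1.976043 bits

Marginal of Y (column sums):
  P(Y=0) = 0.115 + 0.514 = 0.629
  P(Y=1) = 0.108 + 0.001 = 0.109
  P(Y=2) = 0.142 + 0.120 = 0.262
H(Y) = -[0.629·log₂(0.629) + 0.109·log₂(0.109) + 0.262·log₂(0.262)]
  = 0.420718 + 0.348538 + 0.506279 = 1.275535 bits

H(X|Y) = H(X,Y) - H(Y) = 1.976043 - 1.275535 = 0.7005 bits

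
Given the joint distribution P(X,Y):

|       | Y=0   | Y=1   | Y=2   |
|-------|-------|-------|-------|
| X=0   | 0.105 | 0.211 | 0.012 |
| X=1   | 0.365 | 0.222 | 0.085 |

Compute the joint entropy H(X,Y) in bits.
2.2067 bits

H(X,Y) = -Σ_{x,y} P(x,y) log₂ P(x,y). Per-cell terms -P(x,y)·log₂P(x,y):
  X=0: 0.34141, 0.47363, 0.07657
  X=1: 0.53072, 0.48204, 0.30229
Sum of the 6 terms: H(X,Y) = 2.2067 bits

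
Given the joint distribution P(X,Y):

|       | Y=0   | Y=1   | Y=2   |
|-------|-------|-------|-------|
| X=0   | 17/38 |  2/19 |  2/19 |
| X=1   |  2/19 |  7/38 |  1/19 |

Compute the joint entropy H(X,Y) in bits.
2.2180 bits

H(X,Y) = -Σ_{x,y} P(x,y) log₂ P(x,y). Per-cell terms -P(x,y)·log₂P(x,y):
  X=0: 0.51916, 0.34189, 0.34189
  X=1: 0.34189, 0.44958, 0.22358
Sum of the 6 terms: H(X,Y) = 2.2180 bits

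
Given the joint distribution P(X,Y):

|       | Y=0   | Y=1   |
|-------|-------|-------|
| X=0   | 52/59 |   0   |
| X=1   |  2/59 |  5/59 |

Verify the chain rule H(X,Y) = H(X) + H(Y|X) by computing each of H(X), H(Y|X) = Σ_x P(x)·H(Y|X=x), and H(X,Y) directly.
H(X) = 0.5255 bits, H(Y|X) = 0.1024 bits, H(X,Y) = 0.6279 bits

Marginal of X (row sums):
  P(X=0) = 52/59 + 0 = 52/59
  P(X=1) = 2/59 + 5/59 = 7/59
H(X) = -[(52/59)·log₂(52/59) + (7/59)·log₂(7/59)]
  = 0.1606 + 0.3649 = 0.5255 bits

H(Y|X) = Σ_x P(x)·H(Y|X=x):
  X=0: P(X=0) = 52/59, P(Y|X=0) = (1, 0) → H(Y|X=0) = 0.0000
  X=1: P(X=1) = 7/59, P(Y|X=1) = (2/7, 5/7) → H(Y|X=1) = 0.8631
H(Y|X) = (52/59)·0.0000 + (7/59)·0.8631 = 0.1024 bits

H(X,Y) = -Σ_{x,y} P(x,y) log₂ P(x,y). Per-cell terms -P(x,y)·log₂P(x,y):
  X=0: 0.1606, 0.0000
  X=1: 0.1655, 0.3018
  (cells with P = 0 contribute 0)
Sum of the 4 terms: H(X,Y) = 0.6279 bits

Chain rule check:
  H(X) + H(Y|X) = 0.5255 + 0.1024 = 0.6279 bits
  H(X,Y) = 0.6279 bits
✓ Chain rule verified.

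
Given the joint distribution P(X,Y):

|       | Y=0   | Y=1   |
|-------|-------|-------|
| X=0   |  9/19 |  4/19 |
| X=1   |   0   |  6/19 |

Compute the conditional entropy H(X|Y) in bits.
0.5110 bits

H(X|Y) = H(X,Y) - H(Y)

H(X,Y) = -Σ_{x,y} P(x,y) log₂ P(x,y). Per-cell terms -P(x,y)·log₂P(x,y):
  X=0: 0.51063, 0.47325
  X=1: 0.00000, 0.52515
  (cells with P = 0 contribute 0)
Sum of the 4 terms: H(X,Y) = 1.5090 bits

Marginal of Y (column sums):
  P(Y=0) = 9/19 + 0 = 9/19
  P(Y=1) = 4/19 + 6/19 = 10/19
H(Y) = -[(9/19)·log₂(9/19) + (10/19)·log₂(10/19)]
  = 0.51063 + 0.48737 = 0.9980 bits

H(X|Y) = H(X,Y) - H(Y) = 1.5090 - 0.9980 = 0.5110 bits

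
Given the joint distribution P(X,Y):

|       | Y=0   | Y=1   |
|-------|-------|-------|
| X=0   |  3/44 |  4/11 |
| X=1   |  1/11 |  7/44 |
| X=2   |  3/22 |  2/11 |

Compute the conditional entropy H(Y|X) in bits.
0.8216 bits

H(Y|X) = H(X,Y) - H(X)

H(X,Y) = -Σ_{x,y} P(x,y) log₂ P(x,y). Per-cell terms -P(x,y)·log₂P(x,y):
  X=0: 0.26417, 0.53070
  X=1: 0.31449, 0.42192
  X=2: 0.39197, 0.44717
Sum of the 6 terms: H(X,Y) = 2.3704 bits

Marginal of X (row sums):
  P(X=0) = 3/44 + 4/11 = 19/44
  P(X=1) = 1/11 + 7/44 = 1/4
  P(X=2) = 3/22 + 2/11 = 7/22
H(X) = -[(19/44)·log₂(19/44) + (1/4)·log₂(1/4) + (7/22)·log₂(7/22)]
  = 0.52315 + 0.50000 + 0.52566 = 1.5488 bits

H(Y|X) = H(X,Y) - H(X) = 2.3704 - 1.5488 = 0.8216 bits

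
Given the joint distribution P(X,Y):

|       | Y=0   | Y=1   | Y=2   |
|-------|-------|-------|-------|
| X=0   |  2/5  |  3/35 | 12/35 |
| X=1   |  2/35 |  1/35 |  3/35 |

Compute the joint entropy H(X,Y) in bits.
2.0484 bits

H(X,Y) = -Σ_{x,y} P(x,y) log₂ P(x,y). Per-cell terms -P(x,y)·log₂P(x,y):
  X=0: 0.52877, 0.30380, 0.52948
  X=1: 0.23596, 0.14655, 0.30380
Sum of the 6 terms: H(X,Y) = 2.0484 bits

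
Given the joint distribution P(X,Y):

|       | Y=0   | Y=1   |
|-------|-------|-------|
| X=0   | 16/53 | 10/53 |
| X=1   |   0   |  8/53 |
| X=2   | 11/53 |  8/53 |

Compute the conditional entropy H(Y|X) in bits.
0.8236 bits

H(Y|X) = H(X,Y) - H(X)

H(X,Y) = -Σ_{x,y} P(x,y) log₂ P(x,y). Per-cell terms -P(x,y)·log₂P(x,y):
  X=0: 0.52164, 0.45396
  X=1: 0.00000, 0.41176
  X=2: 0.47082, 0.41176
  (cells with P = 0 contribute 0)
Sum of the 6 terms: H(X,Y) = 2.26994 bits

Marginal of X (row sums):
  P(X=0) = 16/53 + 10/53 = 26/53
  P(X=1) = 0 + 8/53 = 8/53
  P(X=2) = 11/53 + 8/53 = 19/53
H(X) = -[(26/53)·log₂(26/53) + (8/53)·log₂(8/53) + (19/53)·log₂(19/53)]
  = 0.50405 + 0.41176 + 0.53056 = 1.44637 bits

H(Y|X) = H(X,Y) - H(X) = 2.26994 - 1.44637 = 0.8236 bits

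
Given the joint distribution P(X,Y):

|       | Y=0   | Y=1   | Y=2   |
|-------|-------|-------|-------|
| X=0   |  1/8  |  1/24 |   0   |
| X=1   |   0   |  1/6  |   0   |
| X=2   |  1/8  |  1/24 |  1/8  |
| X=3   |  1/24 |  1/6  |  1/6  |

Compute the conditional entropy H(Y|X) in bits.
1.0798 bits

H(Y|X) = H(X,Y) - H(X)

H(X,Y) = -Σ_{x,y} P(x,y) log₂ P(x,y). Per-cell terms -P(x,y)·log₂P(x,y):
  X=0: 0.37500, 0.19104, 0.00000
  X=1: 0.00000, 0.43083, 0.00000
  X=2: 0.37500, 0.19104, 0.37500
  X=3: 0.19104, 0.43083, 0.43083
  (cells with P = 0 contribute 0)
Sum of the 12 terms: H(X,Y) = 2.9906 bits

Marginal of X (row sums):
  P(X=0) = 1/8 + 1/24 + 0 = 1/6
  P(X=1) = 0 + 1/6 + 0 = 1/6
  P(X=2) = 1/8 + 1/24 + 1/8 = 7/24
  P(X=3) = 1/24 + 1/6 + 1/6 = 3/8
H(X) = -[(1/6)·log₂(1/6) + (1/6)·log₂(1/6) + (7/24)·log₂(7/24) + (3/8)·log₂(3/8)]
  = 0.43083 + 0.43083 + 0.51847 + 0.53064 = 1.9108 bits

H(Y|X) = H(X,Y) - H(X) = 2.9906 - 1.9108 = 1.0798 bits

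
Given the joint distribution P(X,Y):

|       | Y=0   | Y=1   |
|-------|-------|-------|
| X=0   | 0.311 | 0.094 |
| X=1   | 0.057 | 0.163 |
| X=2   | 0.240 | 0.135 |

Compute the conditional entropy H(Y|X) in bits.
0.8517 bits

H(Y|X) = H(X,Y) - H(X)

H(X,Y) = -Σ_{x,y} P(x,y) log₂ P(x,y). Per-cell terms -P(x,y)·log₂P(x,y):
  X=0: 0.5240, 0.3207
  X=1: 0.2356, 0.4266
  X=2: 0.4941, 0.3900
Sum of the 6 terms: H(X,Y) = 2.3910 bits

Marginal of X (row sums):
  P(X=0) = 0.311 + 0.094 = 0.405
  P(X=1) = 0.057 + 0.163 = 0.220
  P(X=2) = 0.240 + 0.135 = 0.375
H(X) = -[0.405·log₂(0.405) + 0.220·log₂(0.220) + 0.375·log₂(0.375)]
  = 0.5281 + 0.4806 + 0.5306 = 1.5393 bits

H(Y|X) = H(X,Y) - H(X) = 2.3910 - 1.5393 = 0.8517 bits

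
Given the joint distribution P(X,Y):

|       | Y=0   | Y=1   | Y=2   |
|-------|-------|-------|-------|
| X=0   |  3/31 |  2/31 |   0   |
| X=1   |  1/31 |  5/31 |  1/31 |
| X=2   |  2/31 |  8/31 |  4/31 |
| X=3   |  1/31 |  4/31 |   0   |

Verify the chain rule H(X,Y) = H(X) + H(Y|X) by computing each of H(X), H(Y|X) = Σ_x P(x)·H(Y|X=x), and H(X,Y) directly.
H(X) = 1.8518 bits, H(Y|X) = 1.1551 bits, H(X,Y) = 3.0070 bits

Marginal of X (row sums):
  P(X=0) = 3/31 + 2/31 + 0 = 5/31
  P(X=1) = 1/31 + 5/31 + 1/31 = 7/31
  P(X=2) = 2/31 + 8/31 + 4/31 = 14/31
  P(X=3) = 1/31 + 4/31 + 0 = 5/31
H(X) = -[(5/31)·log₂(5/31) + (7/31)·log₂(7/31) + (14/31)·log₂(14/31) + (5/31)·log₂(5/31)]
  = 0.424559 + 0.484771 + 0.517928 + 0.424559 = 1.8518 bits

H(Y|X) = Σ_x P(x)·H(Y|X=x):
  X=0: P(X=0) = 5/31, P(Y|X=0) = (3/5, 2/5, 0) → H(Y|X=0) = 0.970951
  X=1: P(X=1) = 7/31, P(Y|X=1) = (1/7, 5/7, 1/7) → H(Y|X=1) = 1.148835
  X=2: P(X=2) = 14/31, P(Y|X=2) = (1/7, 4/7, 2/7) → H(Y|X=2) = 1.378783
  X=3: P(X=3) = 5/31, P(Y|X=3) = (1/5, 4/5, 0) → H(Y|X=3) = 0.721928
H(Y|X) = (5/31)·0.970951 + (7/31)·1.148835 + (14/31)·1.378783 + (5/31)·0.721928 = 1.1551 bits

H(X,Y) = -Σ_{x,y} P(x,y) log₂ P(x,y). Per-cell terms -P(x,y)·log₂P(x,y):
  X=0: 0.326055, 0.255109, 0.000000
  X=1: 0.159813, 0.424559, 0.159813
  X=2: 0.255109, 0.504309, 0.381187
  X=3: 0.159813, 0.381187, 0.000000
  (cells with P = 0 contribute 0)
Sum of the 12 terms: H(X,Y) = 3.0070 bits

Chain rule check:
  H(X) + H(Y|X) = 1.8518 + 1.1551 = 3.0069 bits
  H(X,Y) = 3.0070 bits
✓ Chain rule verified (Δ = 0.0001 is 4-dp rounding noise: each of the three values was rounded independently).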